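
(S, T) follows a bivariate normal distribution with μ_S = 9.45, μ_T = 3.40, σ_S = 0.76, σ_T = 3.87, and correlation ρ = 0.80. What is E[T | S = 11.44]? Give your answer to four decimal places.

11.5066

The regression of T on S has slope ρ·σ_T/σ_S and passes through (μ_S, μ_T).
E[T | S=11.44] = 3.40 + (0.80)·(3.87/0.76)·(11.44 − (9.45)) = 3.40 + (4.07368)·(1.99) = 11.5066.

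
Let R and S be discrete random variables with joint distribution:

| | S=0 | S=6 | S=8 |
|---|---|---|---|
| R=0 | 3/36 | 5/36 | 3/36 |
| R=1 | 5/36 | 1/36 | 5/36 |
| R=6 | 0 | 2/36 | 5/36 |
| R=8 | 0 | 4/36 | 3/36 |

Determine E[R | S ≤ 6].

5/2

P(S ≤ 6) = 5/9.
Σ R·P over the event = 0·(3/36) + 0·(5/36) + 1·(5/36) + 1·(1/36) + 6·(2/36) + 8·(4/36) = 25/18.
E[R | S ≤ 6] = (25/18) / (5/9) = 5/2.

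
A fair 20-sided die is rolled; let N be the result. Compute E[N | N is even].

Given N is even, N is equally likely to be any of {2, 4, 6, 8, 10, 12, 14, 16, 18, 20}.
E[N | N is even] = (2 + 4 + 6 + 8 + 10 + 12 + 14 + 16 + 18 + 20) / 10 = 11.

11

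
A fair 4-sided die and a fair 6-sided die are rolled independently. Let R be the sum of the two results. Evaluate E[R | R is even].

P(R is even) = 1/2.
Σ over the event: 2·1/24 + 4·1/8 + 6·1/6 + 8·1/8 + 10·1/24 = 3.
E[R | R is even] = (3) / (1/2) = 6.

6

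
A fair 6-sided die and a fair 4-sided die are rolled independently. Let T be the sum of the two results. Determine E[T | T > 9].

10

P(T > 9) = 1/24.
Σ over the event: 10·1/24 = 5/12.
E[T | T > 9] = (5/12) / (1/24) = 10.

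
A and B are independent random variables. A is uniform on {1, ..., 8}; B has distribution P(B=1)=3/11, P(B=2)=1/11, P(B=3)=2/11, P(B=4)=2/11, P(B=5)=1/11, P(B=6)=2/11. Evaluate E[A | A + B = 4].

13/6

P(A + B = 4) = 3/44.
Summing A·P(x,y) over outcomes with A + B = 4 gives 13/88.
E[A | A + B = 4] = (13/88) / (3/44) = 13/6.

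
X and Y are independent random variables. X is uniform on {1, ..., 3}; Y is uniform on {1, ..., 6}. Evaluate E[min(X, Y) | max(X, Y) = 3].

Outcomes with max(X, Y) = 3: (1,3), (2,3), (3,1), (3,2), (3,3), each with probability 1/18.
E[min(X, Y) | max(X, Y) = 3] = (1 + 2 + 1 + 2 + 3) / 5 = 9/5.

9/5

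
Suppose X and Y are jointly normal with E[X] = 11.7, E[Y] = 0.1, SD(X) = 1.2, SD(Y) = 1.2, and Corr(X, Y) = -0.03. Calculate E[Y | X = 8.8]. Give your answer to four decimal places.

0.1870

For a bivariate normal, E[Y | X=x] = μ_Y + ρ·(σ_Y/σ_X)·(x − μ_X).
E[Y | X=8.8] = 0.1 + (-0.03)·(1.2/1.2)·(8.8 − (11.7)) = 0.1 + (-0.03)·(-2.9) = 0.1870.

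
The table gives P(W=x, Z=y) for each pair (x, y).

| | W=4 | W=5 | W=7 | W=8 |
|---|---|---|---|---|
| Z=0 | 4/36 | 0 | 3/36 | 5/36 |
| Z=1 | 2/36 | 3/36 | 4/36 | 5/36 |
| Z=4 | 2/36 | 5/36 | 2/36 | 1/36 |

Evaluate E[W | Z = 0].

P(Z = 0) = 1/3.
Σ W·P over the event = 4·(4/36) + 7·(3/36) + 8·(5/36) = 77/36.
E[W | Z = 0] = (77/36) / (1/3) = 77/12.

77/12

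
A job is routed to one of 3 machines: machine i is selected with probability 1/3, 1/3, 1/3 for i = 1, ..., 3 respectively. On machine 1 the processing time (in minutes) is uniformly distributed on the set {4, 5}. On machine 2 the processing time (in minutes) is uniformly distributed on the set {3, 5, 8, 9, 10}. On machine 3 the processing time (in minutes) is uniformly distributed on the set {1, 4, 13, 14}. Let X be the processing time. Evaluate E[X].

13/2

E[X | machine 1] = (4+5)/2 = 9/2.
E[X | machine 2] = (3+5+8+9+10)/5 = 7.
E[X | machine 3] = (1+4+13+14)/4 = 8.
By the law of total expectation,
E[X] = (1/3)·(9/2) + (1/3)·(7) + (1/3)·(8) = 13/2.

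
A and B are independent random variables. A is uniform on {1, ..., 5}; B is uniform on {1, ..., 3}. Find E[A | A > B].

35/9

P(A > B) = 3/5.
Summing A·P(x,y) over outcomes with A > B gives 7/3.
E[A | A > B] = (7/3) / (3/5) = 35/9.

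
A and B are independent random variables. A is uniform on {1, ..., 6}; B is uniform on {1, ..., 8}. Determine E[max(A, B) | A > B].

14/3

P(A > B) = 5/16.
Summing max(A,B)·P(x,y) over outcomes with A > B gives 35/24.
E[max(A, B) | A > B] = (35/24) / (5/16) = 14/3.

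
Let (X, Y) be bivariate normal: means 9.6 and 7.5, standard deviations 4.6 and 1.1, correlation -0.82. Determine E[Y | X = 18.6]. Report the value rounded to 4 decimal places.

5.7352

For a bivariate normal, E[Y | X=x] = μ_Y + ρ·(σ_Y/σ_X)·(x − μ_X).
E[Y | X=18.6] = 7.5 + (-0.82)·(1.1/4.6)·(18.6 − (9.6)) = 7.5 + (-0.19609)·(9) = 5.7352.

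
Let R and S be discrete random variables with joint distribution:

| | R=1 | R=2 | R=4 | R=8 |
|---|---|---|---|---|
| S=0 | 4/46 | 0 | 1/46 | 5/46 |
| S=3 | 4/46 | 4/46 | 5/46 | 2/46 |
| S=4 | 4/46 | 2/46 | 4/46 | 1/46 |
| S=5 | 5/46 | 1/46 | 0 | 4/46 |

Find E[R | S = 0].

P(S = 0) = 5/23.
Σ R·P over the event = 1·(4/46) + 4·(1/46) + 8·(5/46) = 24/23.
E[R | S = 0] = (24/23) / (5/23) = 24/5.

24/5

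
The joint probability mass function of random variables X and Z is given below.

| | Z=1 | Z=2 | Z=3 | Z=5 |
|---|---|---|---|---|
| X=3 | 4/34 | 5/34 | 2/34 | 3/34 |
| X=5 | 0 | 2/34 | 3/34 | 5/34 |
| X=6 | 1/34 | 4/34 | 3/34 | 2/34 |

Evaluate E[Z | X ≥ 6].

14/5

P(X ≥ 6) = 5/17.
Summing Z·P(X=x,Z=y) over the conditioning event gives 14/17.
E[Z | X ≥ 6] = (14/17) / (5/17) = 14/5.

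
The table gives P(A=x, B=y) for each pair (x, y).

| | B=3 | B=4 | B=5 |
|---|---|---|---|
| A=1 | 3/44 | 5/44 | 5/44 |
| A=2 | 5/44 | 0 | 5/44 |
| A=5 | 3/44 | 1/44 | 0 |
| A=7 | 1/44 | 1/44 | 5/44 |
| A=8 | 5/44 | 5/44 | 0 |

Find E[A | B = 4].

P(B = 4) = 3/11.
Σ A·P over the event = 1·(5/44) + 5·(1/44) + 7·(1/44) + 8·(5/44) = 57/44.
E[A | B = 4] = (57/44) / (3/11) = 19/4.

19/4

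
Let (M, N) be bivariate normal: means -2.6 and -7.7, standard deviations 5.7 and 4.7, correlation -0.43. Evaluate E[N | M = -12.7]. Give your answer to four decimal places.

-4.1189

For a bivariate normal, E[N | M=x] = μ_N + ρ·(σ_N/σ_M)·(x − μ_M).
E[N | M=-12.7] = -7.7 + (-0.43)·(4.7/5.7)·(-12.7 − (-2.6)) = -7.7 + (-0.35456)·(-10.1) = -4.1189.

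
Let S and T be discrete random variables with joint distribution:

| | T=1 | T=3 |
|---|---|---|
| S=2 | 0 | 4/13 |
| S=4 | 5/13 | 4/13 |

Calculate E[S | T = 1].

P(T = 1) = 5/13.
Σ S·P over the event = 4·(5/13) = 20/13.
E[S | T = 1] = (20/13) / (5/13) = 4.

4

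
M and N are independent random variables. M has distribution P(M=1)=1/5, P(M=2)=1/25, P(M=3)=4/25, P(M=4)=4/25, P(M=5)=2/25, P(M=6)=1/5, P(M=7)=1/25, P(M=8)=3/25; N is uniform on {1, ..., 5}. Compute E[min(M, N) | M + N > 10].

P(M + N > 10) = 16/125.
Summing min(M,N)·P(x,y) over outcomes with M + N > 10 gives 14/25.
E[min(M, N) | M + N > 10] = (14/25) / (16/125) = 35/8.

35/8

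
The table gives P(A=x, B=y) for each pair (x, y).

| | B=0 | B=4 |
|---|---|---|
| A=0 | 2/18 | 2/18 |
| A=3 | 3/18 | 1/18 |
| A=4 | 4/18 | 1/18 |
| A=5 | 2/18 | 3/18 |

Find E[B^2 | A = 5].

48/5

P(A = 5) = 5/18.
Summing B^2·P(A=x,B=y) over the conditioning event gives 8/3.
E[B^2 | A = 5] = (8/3) / (5/18) = 48/5.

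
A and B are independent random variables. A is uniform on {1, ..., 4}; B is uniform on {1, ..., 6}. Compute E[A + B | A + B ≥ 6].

P(A + B ≥ 6) = 7/12.
Summing (A+B)·P(x,y) over outcomes with A + B ≥ 6 gives 13/3.
E[A + B | A + B ≥ 6] = (13/3) / (7/12) = 52/7.

52/7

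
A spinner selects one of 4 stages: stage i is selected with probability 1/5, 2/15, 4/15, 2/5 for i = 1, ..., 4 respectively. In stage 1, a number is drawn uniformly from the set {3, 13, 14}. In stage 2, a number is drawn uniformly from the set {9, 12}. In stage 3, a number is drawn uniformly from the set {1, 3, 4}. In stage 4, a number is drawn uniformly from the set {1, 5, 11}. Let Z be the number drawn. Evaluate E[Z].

E[Z | stage 1] = (3+13+14)/3 = 10.
E[Z | stage 2] = (9+12)/2 = 21/2.
E[Z | stage 3] = (1+3+4)/3 = 8/3.
E[Z | stage 4] = (1+5+11)/3 = 17/3.
E[Z] = (1/5)·(10) + (2/15)·(21/2) + (4/15)·(8/3) + (2/5)·(17/3) = 287/45.

287/45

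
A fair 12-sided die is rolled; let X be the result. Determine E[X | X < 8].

Given X < 8, X is equally likely to be any of {1, 2, 3, 4, 5, 6, 7}.
E[X | X < 8] = (1 + 2 + 3 + 4 + 5 + 6 + 7) / 7 = 4.

4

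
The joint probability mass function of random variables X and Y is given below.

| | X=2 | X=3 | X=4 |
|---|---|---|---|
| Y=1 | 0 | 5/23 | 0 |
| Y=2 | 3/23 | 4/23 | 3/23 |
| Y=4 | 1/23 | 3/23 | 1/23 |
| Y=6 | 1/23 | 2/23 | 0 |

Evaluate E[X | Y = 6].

P(Y = 6) = 3/23.
Σ X·P over the event = 2·(1/23) + 3·(2/23) = 8/23.
E[X | Y = 6] = (8/23) / (3/23) = 8/3.

8/3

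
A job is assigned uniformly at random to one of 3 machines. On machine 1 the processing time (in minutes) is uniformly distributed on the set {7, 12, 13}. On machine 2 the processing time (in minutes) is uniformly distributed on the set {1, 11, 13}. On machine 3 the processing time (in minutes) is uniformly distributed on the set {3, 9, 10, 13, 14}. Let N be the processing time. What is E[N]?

E[N | machine 1] = (7+12+13)/3 = 32/3.
E[N | machine 2] = (1+11+13)/3 = 25/3.
E[N | machine 3] = (3+9+10+13+14)/5 = 49/5.
By the law of total expectation,
E[N] = (1/3)·(32/3) + (1/3)·(25/3) + (1/3)·(49/5) = 48/5.

48/5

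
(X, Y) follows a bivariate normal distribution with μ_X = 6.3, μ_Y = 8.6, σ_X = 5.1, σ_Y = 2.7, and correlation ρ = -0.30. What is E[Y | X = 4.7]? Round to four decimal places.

8.8541

E[Y | X=x] = μ_Y + ρ(σ_Y/σ_X)(x − μ_X) for jointly normal variables.
E[Y | X=4.7] = 8.6 + (-0.30)·(2.7/5.1)·(4.7 − (6.3)) = 8.6 + (-0.15882)·(-1.6) = 8.8541.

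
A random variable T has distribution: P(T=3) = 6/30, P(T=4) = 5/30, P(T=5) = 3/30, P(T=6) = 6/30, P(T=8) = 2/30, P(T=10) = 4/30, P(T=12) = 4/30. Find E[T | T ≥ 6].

35/4

P(T ≥ 6) = 8/15.
Σ over the event: 6·1/5 + 8·1/15 + 10·2/15 + 12·2/15 = 14/3.
E[T | T ≥ 6] = (14/3) / (8/15) = 35/4.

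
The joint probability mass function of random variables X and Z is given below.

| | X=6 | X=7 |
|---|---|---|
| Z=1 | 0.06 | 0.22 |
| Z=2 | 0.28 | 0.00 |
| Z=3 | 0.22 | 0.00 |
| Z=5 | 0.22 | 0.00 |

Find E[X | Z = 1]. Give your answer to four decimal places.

P(Z = 1) = 0.28.
Σ X·P over the event = 6·(0.06) + 7·(0.22) = 1.90.
E[X | Z = 1] = (1.90) / (0.28) = 6.7857.

6.7857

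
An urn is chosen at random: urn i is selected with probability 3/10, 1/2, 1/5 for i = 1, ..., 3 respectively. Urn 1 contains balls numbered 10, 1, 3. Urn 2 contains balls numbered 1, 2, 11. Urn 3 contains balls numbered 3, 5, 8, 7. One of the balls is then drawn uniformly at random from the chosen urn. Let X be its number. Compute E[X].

E[X | urn 1] = (10+1+3)/3 = 14/3.
E[X | urn 2] = (1+2+11)/3 = 14/3.
E[X | urn 3] = (3+5+8+7)/4 = 23/4.
By the law of total expectation,
E[X] = (3/10)·(14/3) + (1/2)·(14/3) + (1/5)·(23/4) = 293/60.

293/60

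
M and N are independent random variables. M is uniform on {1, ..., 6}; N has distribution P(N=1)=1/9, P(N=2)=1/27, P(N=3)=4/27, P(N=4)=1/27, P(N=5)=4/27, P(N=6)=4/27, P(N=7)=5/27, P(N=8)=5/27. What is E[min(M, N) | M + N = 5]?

14/9

P(M + N = 5) = 1/18.
Summing min(M,N)·P(x,y) over outcomes with M + N = 5 gives 7/81.
E[min(M, N) | M + N = 5] = (7/81) / (1/18) = 14/9.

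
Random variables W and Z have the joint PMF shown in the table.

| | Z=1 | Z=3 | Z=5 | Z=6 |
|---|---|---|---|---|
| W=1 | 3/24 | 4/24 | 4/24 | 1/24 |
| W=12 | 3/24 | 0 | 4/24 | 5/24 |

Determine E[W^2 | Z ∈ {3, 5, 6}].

145/2

P(Z ∈ {3, 5, 6}) = 3/4.
Σ W^2·P over the event = 1·(4/24) + 1·(4/24) + 1·(1/24) + 144·(4/24) + 144·(5/24) = 435/8.
E[W^2 | Z ∈ {3, 5, 6}] = (435/8) / (3/4) = 145/2.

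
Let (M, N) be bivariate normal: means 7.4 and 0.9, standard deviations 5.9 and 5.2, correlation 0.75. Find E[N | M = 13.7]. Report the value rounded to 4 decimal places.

5.0644

For a bivariate normal, E[N | M=x] = μ_N + ρ·(σ_N/σ_M)·(x − μ_M).
E[N | M=13.7] = 0.9 + (0.75)·(5.2/5.9)·(13.7 − (7.4)) = 0.9 + (0.66102)·(6.3) = 5.0644.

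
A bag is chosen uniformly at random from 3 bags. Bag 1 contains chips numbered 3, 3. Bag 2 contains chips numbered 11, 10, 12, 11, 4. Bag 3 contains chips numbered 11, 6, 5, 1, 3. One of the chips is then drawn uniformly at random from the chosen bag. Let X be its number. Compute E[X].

E[X | bag 1] = (3+3)/2 = 3.
E[X | bag 2] = (11+10+12+11+4)/5 = 48/5.
E[X | bag 3] = (11+6+5+1+3)/5 = 26/5.
E[X] = (1/3)·(3) + (1/3)·(48/5) + (1/3)·(26/5) = 89/15.

89/15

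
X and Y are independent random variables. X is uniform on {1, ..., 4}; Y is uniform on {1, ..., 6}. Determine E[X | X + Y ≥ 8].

Outcomes with X + Y ≥ 8: (2,6), (3,5), (3,6), (4,4), (4,5), (4,6), each with probability 1/24.
E[X | X + Y ≥ 8] = (2 + 3 + 3 + 4 + 4 + 4) / 6 = 10/3.

10/3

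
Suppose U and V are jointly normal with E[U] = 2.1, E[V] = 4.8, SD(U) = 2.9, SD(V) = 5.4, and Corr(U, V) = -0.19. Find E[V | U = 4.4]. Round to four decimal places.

For a bivariate normal, E[V | U=x] = μ_V + ρ·(σ_V/σ_U)·(x − μ_U).
E[V | U=4.4] = 4.8 + (-0.19)·(5.4/2.9)·(4.4 − (2.1)) = 4.8 + (-0.35379)·(2.3) = 3.9863.

3.9863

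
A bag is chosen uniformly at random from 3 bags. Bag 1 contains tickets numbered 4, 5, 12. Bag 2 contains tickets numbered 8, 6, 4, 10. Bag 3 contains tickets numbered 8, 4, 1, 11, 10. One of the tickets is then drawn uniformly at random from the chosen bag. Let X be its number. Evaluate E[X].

E[X | bag 1] = (4+5+12)/3 = 7.
E[X | bag 2] = (8+6+4+10)/4 = 7.
E[X | bag 3] = (8+4+1+11+10)/5 = 34/5.
E[X] = (1/3)·(7) + (1/3)·(7) + (1/3)·(34/5) = 104/15.

104/15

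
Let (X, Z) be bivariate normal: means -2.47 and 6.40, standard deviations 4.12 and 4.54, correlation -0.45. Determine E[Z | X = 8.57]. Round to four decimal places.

For a bivariate normal, E[Z | X=x] = μ_Z + ρ·(σ_Z/σ_X)·(x − μ_X).
E[Z | X=8.57] = 6.40 + (-0.45)·(4.54/4.12)·(8.57 − (-2.47)) = 6.40 + (-0.49587)·(11.04) = 0.9256.

0.9256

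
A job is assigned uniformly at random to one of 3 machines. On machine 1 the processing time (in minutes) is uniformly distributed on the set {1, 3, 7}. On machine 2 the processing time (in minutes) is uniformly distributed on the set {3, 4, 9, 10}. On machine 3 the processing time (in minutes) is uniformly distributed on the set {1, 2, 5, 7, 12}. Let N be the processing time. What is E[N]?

467/90

E[N | machine 1] = (1+3+7)/3 = 11/3.
E[N | machine 2] = (3+4+9+10)/4 = 13/2.
E[N | machine 3] = (1+2+5+7+12)/5 = 27/5.
E[N] = (1/3)·(11/3) + (1/3)·(13/2) + (1/3)·(27/5) = 467/90.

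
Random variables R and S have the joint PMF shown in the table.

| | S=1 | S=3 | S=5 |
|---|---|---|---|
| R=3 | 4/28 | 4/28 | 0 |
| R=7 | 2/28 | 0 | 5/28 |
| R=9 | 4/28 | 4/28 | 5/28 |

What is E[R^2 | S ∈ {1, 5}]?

P(S ∈ {1, 5}) = 5/7.
Σ R^2·P over the event = 9·(4/28) + 49·(2/28) + 49·(5/28) + 81·(4/28) + 81·(5/28) = 277/7.
E[R^2 | S ∈ {1, 5}] = (277/7) / (5/7) = 277/5.

277/5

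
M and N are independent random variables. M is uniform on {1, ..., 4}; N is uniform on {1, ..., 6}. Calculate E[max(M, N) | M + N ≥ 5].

P(M + N ≥ 5) = 3/4.
Summing max(M,N)·P(x,y) over outcomes with M + N ≥ 5 gives 27/8.
E[max(M, N) | M + N ≥ 5] = (27/8) / (3/4) = 9/2.

9/2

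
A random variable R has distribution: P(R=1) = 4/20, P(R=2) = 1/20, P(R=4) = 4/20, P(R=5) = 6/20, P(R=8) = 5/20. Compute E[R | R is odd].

P(R is odd) = 1/2.
Σ over the event: 1·1/5 + 5·3/10 = 17/10.
E[R | R is odd] = (17/10) / (1/2) = 17/5.

17/5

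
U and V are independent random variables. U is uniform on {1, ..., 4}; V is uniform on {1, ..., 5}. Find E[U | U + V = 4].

Outcomes with U + V = 4: (1,3), (2,2), (3,1), each with probability 1/20.
E[U | U + V = 4] = (1 + 2 + 3) / 3 = 2.

2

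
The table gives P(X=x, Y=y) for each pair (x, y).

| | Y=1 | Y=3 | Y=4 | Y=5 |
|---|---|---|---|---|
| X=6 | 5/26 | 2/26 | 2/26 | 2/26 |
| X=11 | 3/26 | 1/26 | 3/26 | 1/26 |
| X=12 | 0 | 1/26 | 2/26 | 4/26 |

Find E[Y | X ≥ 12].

P(X ≥ 12) = 7/26.
Σ Y·P over the event = 3·(1/26) + 4·(2/26) + 5·(4/26) = 31/26.
E[Y | X ≥ 12] = (31/26) / (7/26) = 31/7.

31/7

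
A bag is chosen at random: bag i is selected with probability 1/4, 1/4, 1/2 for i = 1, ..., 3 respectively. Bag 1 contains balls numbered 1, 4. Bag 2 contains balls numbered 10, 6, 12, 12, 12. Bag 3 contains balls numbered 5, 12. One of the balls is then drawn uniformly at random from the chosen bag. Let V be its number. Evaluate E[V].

299/40

E[V | bag 1] = (1+4)/2 = 5/2.
E[V | bag 2] = (10+6+12+12+12)/5 = 52/5.
E[V | bag 3] = (5+12)/2 = 17/2.
By the law of total expectation,
E[V] = (1/4)·(5/2) + (1/4)·(52/5) + (1/2)·(17/2) = 299/40.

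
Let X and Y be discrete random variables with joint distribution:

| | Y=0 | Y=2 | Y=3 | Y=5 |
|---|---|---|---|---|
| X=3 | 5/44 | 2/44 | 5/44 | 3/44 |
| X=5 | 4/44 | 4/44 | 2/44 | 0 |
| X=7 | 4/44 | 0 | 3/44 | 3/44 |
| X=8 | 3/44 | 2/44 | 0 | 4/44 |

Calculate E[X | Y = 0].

87/16

P(Y = 0) = 4/11.
Σ X·P over the event = 3·(5/44) + 5·(4/44) + 7·(4/44) + 8·(3/44) = 87/44.
E[X | Y = 0] = (87/44) / (4/11) = 87/16.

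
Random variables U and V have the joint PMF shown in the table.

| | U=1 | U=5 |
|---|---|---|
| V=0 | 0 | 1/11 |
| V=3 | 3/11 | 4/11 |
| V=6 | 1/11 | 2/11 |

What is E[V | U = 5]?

P(U = 5) = 7/11.
Σ V·P over the event = 0·(1/11) + 3·(4/11) + 6·(2/11) = 24/11.
E[V | U = 5] = (24/11) / (7/11) = 24/7.

24/7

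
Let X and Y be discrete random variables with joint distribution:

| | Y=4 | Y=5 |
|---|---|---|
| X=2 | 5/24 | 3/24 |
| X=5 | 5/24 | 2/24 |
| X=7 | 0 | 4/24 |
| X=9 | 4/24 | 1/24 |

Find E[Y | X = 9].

21/5

P(X = 9) = 5/24.
Σ Y·P over the event = 4·(4/24) + 5·(1/24) = 7/8.
E[Y | X = 9] = (7/8) / (5/24) = 21/5.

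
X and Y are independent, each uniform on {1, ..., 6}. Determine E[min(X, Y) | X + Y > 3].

8/3

P(X + Y > 3) = 11/12.
Summing min(X,Y)·P(x,y) over outcomes with X + Y > 3 gives 22/9.
E[min(X, Y) | X + Y > 3] = (22/9) / (11/12) = 8/3.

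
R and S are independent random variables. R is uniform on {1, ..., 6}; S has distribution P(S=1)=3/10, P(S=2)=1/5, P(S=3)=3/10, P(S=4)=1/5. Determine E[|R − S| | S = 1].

P(S = 1) = 3/10.
Summing |R−S|·P(x,y) over outcomes with S = 1 gives 3/4.
E[|R − S| | S = 1] = (3/4) / (3/10) = 5/2.

5/2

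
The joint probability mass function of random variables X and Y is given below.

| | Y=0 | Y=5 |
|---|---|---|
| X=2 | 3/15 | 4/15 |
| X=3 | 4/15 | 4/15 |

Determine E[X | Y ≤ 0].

18/7

P(Y ≤ 0) = 7/15.
Σ X·P over the event = 2·(3/15) + 3·(4/15) = 6/5.
E[X | Y ≤ 0] = (6/5) / (7/15) = 18/7.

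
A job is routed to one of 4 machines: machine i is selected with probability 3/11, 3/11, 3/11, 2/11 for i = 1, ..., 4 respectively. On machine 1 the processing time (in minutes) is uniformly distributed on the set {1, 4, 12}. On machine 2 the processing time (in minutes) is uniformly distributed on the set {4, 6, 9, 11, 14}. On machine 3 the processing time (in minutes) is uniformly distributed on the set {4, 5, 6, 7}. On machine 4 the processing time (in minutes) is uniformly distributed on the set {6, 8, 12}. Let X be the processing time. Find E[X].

2317/330

E[X | machine 1] = (1+4+12)/3 = 17/3.
E[X | machine 2] = (4+6+9+11+14)/5 = 44/5.
E[X | machine 3] = (4+5+6+7)/4 = 11/2.
E[X | machine 4] = (6+8+12)/3 = 26/3.
E[X] = (3/11)·(17/3) + (3/11)·(44/5) + (3/11)·(11/2) + (2/11)·(26/3) = 2317/330.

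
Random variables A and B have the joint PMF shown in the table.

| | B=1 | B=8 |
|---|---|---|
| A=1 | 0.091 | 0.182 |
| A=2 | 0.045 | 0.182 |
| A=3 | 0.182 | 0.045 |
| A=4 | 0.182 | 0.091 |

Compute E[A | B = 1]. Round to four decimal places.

2.9100

P(B = 1) = 0.500.
Σ A·P over the event = 1·(0.091) + 2·(0.045) + 3·(0.182) + 4·(0.182) = 1.455.
E[A | B = 1] = (1.455) / (0.500) = 2.9100.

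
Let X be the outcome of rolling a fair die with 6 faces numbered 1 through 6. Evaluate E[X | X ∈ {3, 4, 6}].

13/3

P(X ∈ {3, 4, 6}) = 1/2.
Σ over the event: 3·1/6 + 4·1/6 + 6·1/6 = 13/6.
E[X | X ∈ {3, 4, 6}] = (13/6) / (1/2) = 13/3.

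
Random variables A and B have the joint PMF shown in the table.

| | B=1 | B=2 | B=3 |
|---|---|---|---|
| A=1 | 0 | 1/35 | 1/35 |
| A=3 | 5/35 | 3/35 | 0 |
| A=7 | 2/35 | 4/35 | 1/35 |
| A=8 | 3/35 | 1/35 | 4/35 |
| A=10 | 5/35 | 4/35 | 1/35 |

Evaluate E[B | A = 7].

13/7

P(A = 7) = 1/5.
Σ B·P over the event = 1·(2/35) + 2·(4/35) + 3·(1/35) = 13/35.
E[B | A = 7] = (13/35) / (1/5) = 13/7.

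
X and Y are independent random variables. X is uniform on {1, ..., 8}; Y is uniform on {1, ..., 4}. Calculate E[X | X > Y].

62/11

P(X > Y) = 11/16.
Summing X·P(x,y) over outcomes with X > Y gives 31/8.
E[X | X > Y] = (31/8) / (11/16) = 62/11.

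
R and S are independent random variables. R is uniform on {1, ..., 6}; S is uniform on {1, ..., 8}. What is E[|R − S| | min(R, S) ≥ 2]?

P(min(R, S) ≥ 2) = 35/48.
Summing |R−S|·P(x,y) over outcomes with min(R, S) ≥ 2 gives 25/16.
E[|R − S| | min(R, S) ≥ 2] = (25/16) / (35/48) = 15/7.

15/7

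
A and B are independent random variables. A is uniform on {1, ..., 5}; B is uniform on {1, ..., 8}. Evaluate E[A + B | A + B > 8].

31/3

P(A + B > 8) = 3/8.
Summing (A+B)·P(x,y) over outcomes with A + B > 8 gives 31/8.
E[A + B | A + B > 8] = (31/8) / (3/8) = 31/3.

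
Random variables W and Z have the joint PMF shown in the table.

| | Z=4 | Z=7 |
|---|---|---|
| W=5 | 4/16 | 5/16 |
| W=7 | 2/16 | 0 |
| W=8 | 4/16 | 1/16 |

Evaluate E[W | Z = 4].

33/5

P(Z = 4) = 5/8.
Σ W·P over the event = 5·(4/16) + 7·(2/16) + 8·(4/16) = 33/8.
E[W | Z = 4] = (33/8) / (5/8) = 33/5.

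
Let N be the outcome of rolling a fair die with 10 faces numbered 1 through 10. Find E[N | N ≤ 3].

2

Given N ≤ 3, N is equally likely to be any of {1, 2, 3}.
E[N | N ≤ 3] = (1 + 2 + 3) / 3 = 2.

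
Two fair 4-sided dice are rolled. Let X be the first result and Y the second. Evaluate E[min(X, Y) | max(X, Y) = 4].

16/7

Outcomes with max(X, Y) = 4: (1,4), (2,4), (3,4), (4,1), (4,2), (4,3), (4,4), each with probability 1/16.
E[min(X, Y) | max(X, Y) = 4] = (1 + 2 + 3 + 1 + 2 + 3 + 4) / 7 = 16/7.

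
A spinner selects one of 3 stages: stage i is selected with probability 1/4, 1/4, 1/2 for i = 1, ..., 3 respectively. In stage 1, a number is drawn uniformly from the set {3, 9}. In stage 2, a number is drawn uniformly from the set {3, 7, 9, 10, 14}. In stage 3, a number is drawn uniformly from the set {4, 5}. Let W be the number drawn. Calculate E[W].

E[W | stage 1] = (3+9)/2 = 6.
E[W | stage 2] = (3+7+9+10+14)/5 = 43/5.
E[W | stage 3] = (4+5)/2 = 9/2.
By the law of total expectation,
E[W] = (1/4)·(6) + (1/4)·(43/5) + (1/2)·(9/2) = 59/10.

59/10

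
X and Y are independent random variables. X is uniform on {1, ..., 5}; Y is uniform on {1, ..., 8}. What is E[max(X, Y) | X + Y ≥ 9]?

101/15

P(X + Y ≥ 9) = 3/8.
Summing max(X,Y)·P(x,y) over outcomes with X + Y ≥ 9 gives 101/40.
E[max(X, Y) | X + Y ≥ 9] = (101/40) / (3/8) = 101/15.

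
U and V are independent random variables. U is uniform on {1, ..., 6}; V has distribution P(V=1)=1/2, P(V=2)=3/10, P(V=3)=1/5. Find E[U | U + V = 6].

P(U + V = 6) = 1/6.
Summing U·P(x,y) over outcomes with U + V = 6 gives 43/60.
E[U | U + V = 6] = (43/60) / (1/6) = 43/10.

43/10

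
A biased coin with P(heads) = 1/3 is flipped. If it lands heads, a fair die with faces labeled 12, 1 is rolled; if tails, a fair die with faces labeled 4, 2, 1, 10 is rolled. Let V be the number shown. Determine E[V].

E[V | heads] = (12+1)/2 = 13/2.
E[V | tails] = (4+2+1+10)/4 = 17/4.
By the law of total expectation,
E[V] = (1/3)·(13/2) + (2/3)·(17/4) = 5.

5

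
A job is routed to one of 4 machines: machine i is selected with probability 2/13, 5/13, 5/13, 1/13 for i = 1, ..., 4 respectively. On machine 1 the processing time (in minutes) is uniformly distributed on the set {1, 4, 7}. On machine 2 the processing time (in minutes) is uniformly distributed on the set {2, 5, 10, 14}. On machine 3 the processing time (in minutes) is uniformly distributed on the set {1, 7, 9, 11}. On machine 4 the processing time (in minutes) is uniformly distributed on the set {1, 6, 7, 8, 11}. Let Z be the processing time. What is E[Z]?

1767/260

E[Z | machine 1] = (1+4+7)/3 = 4.
E[Z | machine 2] = (2+5+10+14)/4 = 31/4.
E[Z | machine 3] = (1+7+9+11)/4 = 7.
E[Z | machine 4] = (1+6+7+8+11)/5 = 33/5.
By the law of total expectation,
E[Z] = (2/13)·(4) + (5/13)·(31/4) + (5/13)·(7) + (1/13)·(33/5) = 1767/260.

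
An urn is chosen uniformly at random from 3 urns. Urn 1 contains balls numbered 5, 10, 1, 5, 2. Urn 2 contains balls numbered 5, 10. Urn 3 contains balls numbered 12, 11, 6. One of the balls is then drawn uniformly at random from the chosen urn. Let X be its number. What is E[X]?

653/90

E[X | urn 1] = (5+10+1+5+2)/5 = 23/5.
E[X | urn 2] = (5+10)/2 = 15/2.
E[X | urn 3] = (12+11+6)/3 = 29/3.
E[X] = (1/3)·(23/5) + (1/3)·(15/2) + (1/3)·(29/3) = 653/90.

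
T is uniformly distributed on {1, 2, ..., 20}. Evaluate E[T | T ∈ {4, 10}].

P(T ∈ {4, 10}) = 1/10.
Σ over the event: 4·1/20 + 10·1/20 = 7/10.
E[T | T ∈ {4, 10}] = (7/10) / (1/10) = 7.

7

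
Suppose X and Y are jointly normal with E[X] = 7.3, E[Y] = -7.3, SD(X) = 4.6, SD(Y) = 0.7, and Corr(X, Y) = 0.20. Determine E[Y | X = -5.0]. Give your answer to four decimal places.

E[Y | X=x] = μ_Y + ρ(σ_Y/σ_X)(x − μ_X) for jointly normal variables.
E[Y | X=-5.0] = -7.3 + (0.20)·(0.7/4.6)·(-5.0 − (7.3)) = -7.3 + (0.0304348)·(-12.3) = -7.6743.

-7.6743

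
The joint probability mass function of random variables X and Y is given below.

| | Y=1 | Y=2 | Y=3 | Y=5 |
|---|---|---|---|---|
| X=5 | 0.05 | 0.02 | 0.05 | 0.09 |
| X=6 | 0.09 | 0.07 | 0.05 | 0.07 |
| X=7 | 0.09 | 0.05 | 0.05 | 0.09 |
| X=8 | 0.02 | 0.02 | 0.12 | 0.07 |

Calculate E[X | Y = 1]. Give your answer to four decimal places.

P(Y = 1) = 0.25.
Σ X·P over the event = 5·(0.05) + 6·(0.09) + 7·(0.09) + 8·(0.02) = 1.58.
E[X | Y = 1] = (1.58) / (0.25) = 6.3200.

6.3200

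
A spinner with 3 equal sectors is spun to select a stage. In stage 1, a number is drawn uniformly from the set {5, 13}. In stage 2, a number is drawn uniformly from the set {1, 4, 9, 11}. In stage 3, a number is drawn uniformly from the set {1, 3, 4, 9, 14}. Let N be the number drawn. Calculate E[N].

E[N | stage 1] = (5+13)/2 = 9.
E[N | stage 2] = (1+4+9+11)/4 = 25/4.
E[N | stage 3] = (1+3+4+9+14)/5 = 31/5.
E[N] = (1/3)·(9) + (1/3)·(25/4) + (1/3)·(31/5) = 143/20.

143/20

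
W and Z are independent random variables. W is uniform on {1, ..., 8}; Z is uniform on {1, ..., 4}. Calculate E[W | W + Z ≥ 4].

P(W + Z ≥ 4) = 29/32.
Summing W·P(x,y) over outcomes with W + Z ≥ 4 gives 35/8.
E[W | W + Z ≥ 4] = (35/8) / (29/32) = 140/29.

140/29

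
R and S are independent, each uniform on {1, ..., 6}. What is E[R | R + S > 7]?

14/3

P(R + S > 7) = 5/12.
Summing R·P(x,y) over outcomes with R + S > 7 gives 35/18.
E[R | R + S > 7] = (35/18) / (5/12) = 14/3.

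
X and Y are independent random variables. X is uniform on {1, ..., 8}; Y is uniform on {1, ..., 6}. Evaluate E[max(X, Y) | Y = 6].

Outcomes with Y = 6: (1,6), (2,6), (3,6), (4,6), (5,6), (6,6), (7,6), (8,6), each with probability 1/48.
E[max(X, Y) | Y = 6] = (6 + 6 + 6 + 6 + 6 + 6 + 7 + 8) / 8 = 51/8.

51/8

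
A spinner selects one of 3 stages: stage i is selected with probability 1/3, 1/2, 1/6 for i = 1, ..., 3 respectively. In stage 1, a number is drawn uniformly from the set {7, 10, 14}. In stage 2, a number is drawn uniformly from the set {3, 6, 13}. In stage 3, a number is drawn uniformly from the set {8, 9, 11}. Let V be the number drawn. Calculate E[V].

E[V | stage 1] = (7+10+14)/3 = 31/3.
E[V | stage 2] = (3+6+13)/3 = 22/3.
E[V | stage 3] = (8+9+11)/3 = 28/3.
By the law of total expectation,
E[V] = (1/3)·(31/3) + (1/2)·(22/3) + (1/6)·(28/3) = 26/3.

26/3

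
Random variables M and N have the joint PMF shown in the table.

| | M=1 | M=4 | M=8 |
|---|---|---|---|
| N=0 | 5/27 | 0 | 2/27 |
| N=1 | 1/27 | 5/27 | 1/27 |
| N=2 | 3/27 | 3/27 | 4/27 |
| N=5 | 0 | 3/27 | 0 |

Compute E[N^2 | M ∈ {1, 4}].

P(M ∈ {1, 4}) = 20/27.
Σ N^2·P over the event = 0·(5/27) + 1·(1/27) + 4·(3/27) + 1·(5/27) + 4·(3/27) + 25·(3/27) = 35/9.
E[N^2 | M ∈ {1, 4}] = (35/9) / (20/27) = 21/4.

21/4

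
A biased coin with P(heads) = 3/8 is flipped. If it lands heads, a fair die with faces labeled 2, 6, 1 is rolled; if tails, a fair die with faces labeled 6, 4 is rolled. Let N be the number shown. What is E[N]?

17/4

E[N | heads] = (2+6+1)/3 = 3.
E[N | tails] = (6+4)/2 = 5.
By the law of total expectation,
E[N] = (3/8)·(3) + (5/8)·(5) = 17/4.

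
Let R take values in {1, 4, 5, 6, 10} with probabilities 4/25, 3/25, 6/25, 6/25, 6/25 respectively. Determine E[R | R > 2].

46/7

P(R > 2) = 21/25.
Σ over the event: 4·3/25 + 5·6/25 + 6·6/25 + 10·6/25 = 138/25.
E[R | R > 2] = (138/25) / (21/25) = 46/7.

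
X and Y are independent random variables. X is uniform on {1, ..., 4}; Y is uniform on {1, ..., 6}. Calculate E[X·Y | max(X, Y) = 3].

Outcomes with max(X, Y) = 3: (1,3), (2,3), (3,1), (3,2), (3,3), each with probability 1/24.
E[X·Y | max(X, Y) = 3] = (3 + 6 + 3 + 6 + 9) / 5 = 27/5.

27/5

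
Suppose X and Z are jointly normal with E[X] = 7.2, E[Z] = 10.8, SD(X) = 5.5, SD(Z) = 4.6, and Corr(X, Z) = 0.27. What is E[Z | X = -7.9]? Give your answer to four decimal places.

7.3901

For a bivariate normal, E[Z | X=x] = μ_Z + ρ·(σ_Z/σ_X)·(x − μ_X).
E[Z | X=-7.9] = 10.8 + (0.27)·(4.6/5.5)·(-7.9 − (7.2)) = 10.8 + (0.22582)·(-15.1) = 7.3901.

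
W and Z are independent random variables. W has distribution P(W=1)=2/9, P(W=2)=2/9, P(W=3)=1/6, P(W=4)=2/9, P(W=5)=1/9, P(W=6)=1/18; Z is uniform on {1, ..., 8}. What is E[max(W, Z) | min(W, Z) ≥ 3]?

P(min(W, Z) ≥ 3) = 5/12.
Summing max(W,Z)·P(x,y) over outcomes with min(W, Z) ≥ 3 gives 173/72.
E[max(W, Z) | min(W, Z) ≥ 3] = (173/72) / (5/12) = 173/30.

173/30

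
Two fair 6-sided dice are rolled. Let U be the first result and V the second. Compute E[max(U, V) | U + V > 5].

P(U + V > 5) = 13/18.
Summing max(U,V)·P(x,y) over outcomes with U + V > 5 gives 67/18.
E[max(U, V) | U + V > 5] = (67/18) / (13/18) = 67/13.

67/13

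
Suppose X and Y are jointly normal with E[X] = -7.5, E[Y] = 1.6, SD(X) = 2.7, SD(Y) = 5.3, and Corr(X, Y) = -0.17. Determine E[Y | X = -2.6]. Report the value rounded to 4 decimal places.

For a bivariate normal, E[Y | X=x] = μ_Y + ρ·(σ_Y/σ_X)·(x − μ_X).
E[Y | X=-2.6] = 1.6 + (-0.17)·(5.3/2.7)·(-2.6 − (-7.5)) = 1.6 + (-0.3337)·(4.9) = -0.0351.

-0.0351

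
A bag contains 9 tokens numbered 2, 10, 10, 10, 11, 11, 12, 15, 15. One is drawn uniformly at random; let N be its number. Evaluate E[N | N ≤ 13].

66/7

P(N ≤ 13) = 7/9.
Σ over the event: 2·1/9 + 10·1/3 + 11·2/9 + 12·1/9 = 22/3.
E[N | N ≤ 13] = (22/3) / (7/9) = 66/7.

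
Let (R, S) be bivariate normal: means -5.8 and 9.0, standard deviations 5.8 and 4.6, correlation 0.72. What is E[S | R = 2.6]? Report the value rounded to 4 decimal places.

For a bivariate normal, E[S | R=x] = μ_S + ρ·(σ_S/σ_R)·(x − μ_R).
E[S | R=2.6] = 9.0 + (0.72)·(4.6/5.8)·(2.6 − (-5.8)) = 9.0 + (0.57103)·(8.4) = 13.7967.

13.7967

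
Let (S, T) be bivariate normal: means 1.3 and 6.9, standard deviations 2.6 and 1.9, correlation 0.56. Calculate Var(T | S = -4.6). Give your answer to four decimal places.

2.4779

The conditional variance in a bivariate normal is σ_T²(1 − ρ²), independent of x.
Var(T | S=-4.6) = (1.9)²·(1 − (0.56)²) = 3.61·0.6864 = 2.4779.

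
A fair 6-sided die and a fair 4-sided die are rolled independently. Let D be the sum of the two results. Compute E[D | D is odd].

P(D is odd) = 1/2.
Σ over the event: 3·1/12 + 5·1/6 + 7·1/6 + 9·1/12 = 3.
E[D | D is odd] = (3) / (1/2) = 6.

6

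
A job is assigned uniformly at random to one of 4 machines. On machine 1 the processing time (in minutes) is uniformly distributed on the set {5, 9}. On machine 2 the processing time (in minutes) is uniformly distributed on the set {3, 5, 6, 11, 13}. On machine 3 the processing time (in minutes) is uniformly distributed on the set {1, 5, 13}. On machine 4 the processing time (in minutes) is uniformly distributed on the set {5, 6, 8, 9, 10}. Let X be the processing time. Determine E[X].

107/15

E[X | machine 1] = (5+9)/2 = 7.
E[X | machine 2] = (3+5+6+11+13)/5 = 38/5.
E[X | machine 3] = (1+5+13)/3 = 19/3.
E[X | machine 4] = (5+6+8+9+10)/5 = 38/5.
E[X] = (1/4)·(7) + (1/4)·(38/5) + (1/4)·(19/3) + (1/4)·(38/5) = 107/15.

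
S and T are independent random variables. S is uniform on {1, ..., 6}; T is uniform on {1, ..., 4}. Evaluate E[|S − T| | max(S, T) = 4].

12/7

Outcomes with max(S, T) = 4: (1,4), (2,4), (3,4), (4,1), (4,2), (4,3), (4,4), each with probability 1/24.
E[|S − T| | max(S, T) = 4] = (3 + 2 + 1 + 3 + 2 + 1 + 0) / 7 = 12/7.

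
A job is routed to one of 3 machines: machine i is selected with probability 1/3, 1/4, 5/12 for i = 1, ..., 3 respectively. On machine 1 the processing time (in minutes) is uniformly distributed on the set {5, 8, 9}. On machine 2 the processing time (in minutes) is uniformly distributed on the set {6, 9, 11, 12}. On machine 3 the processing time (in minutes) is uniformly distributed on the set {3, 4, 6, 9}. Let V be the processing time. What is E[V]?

E[V | machine 1] = (5+8+9)/3 = 22/3.
E[V | machine 2] = (6+9+11+12)/4 = 19/2.
E[V | machine 3] = (3+4+6+9)/4 = 11/2.
By the law of total expectation,
E[V] = (1/3)·(22/3) + (1/4)·(19/2) + (5/12)·(11/2) = 64/9.

64/9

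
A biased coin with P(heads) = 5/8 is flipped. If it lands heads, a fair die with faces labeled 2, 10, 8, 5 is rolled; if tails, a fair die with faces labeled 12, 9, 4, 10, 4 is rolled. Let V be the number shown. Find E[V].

E[V | heads] = (2+10+8+5)/4 = 25/4.
E[V | tails] = (12+9+4+10+4)/5 = 39/5.
E[V] = (5/8)·(25/4) + (3/8)·(39/5) = 1093/160.

1093/160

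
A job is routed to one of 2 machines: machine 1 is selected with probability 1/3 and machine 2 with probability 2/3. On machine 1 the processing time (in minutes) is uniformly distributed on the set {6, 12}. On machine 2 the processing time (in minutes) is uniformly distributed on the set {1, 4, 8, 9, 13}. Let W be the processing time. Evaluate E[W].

23/3

E[W | machine 1] = (6+12)/2 = 9.
E[W | machine 2] = (1+4+8+9+13)/5 = 7.
By the law of total expectation,
E[W] = (1/3)·(9) + (2/3)·(7) = 23/3.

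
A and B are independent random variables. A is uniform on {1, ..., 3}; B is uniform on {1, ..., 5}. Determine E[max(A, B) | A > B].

8/3

Outcomes with A > B: (2,1), (3,1), (3,2), each with probability 1/15.
E[max(A, B) | A > B] = (2 + 3 + 3) / 3 = 8/3.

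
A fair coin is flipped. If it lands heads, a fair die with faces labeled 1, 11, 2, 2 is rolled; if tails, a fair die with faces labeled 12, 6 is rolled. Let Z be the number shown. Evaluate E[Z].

E[Z | heads] = (1+11+2+2)/4 = 4.
E[Z | tails] = (12+6)/2 = 9.
E[Z] = (1/2)·(4) + (1/2)·(9) = 13/2.

13/2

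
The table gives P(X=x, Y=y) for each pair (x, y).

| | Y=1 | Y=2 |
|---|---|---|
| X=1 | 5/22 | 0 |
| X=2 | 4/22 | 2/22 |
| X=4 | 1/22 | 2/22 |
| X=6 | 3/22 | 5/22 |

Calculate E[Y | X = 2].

P(X = 2) = 3/11.
Summing Y·P(X=x,Y=y) over the conditioning event gives 4/11.
E[Y | X = 2] = (4/11) / (3/11) = 4/3.

4/3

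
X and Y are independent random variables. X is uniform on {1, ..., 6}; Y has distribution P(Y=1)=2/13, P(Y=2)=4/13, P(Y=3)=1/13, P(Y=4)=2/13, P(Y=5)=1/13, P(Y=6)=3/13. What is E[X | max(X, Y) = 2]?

P(max(X, Y) = 2) = 5/39.
Summing X·P(x,y) over outcomes with max(X, Y) = 2 gives 8/39.
E[X | max(X, Y) = 2] = (8/39) / (5/39) = 8/5.

8/5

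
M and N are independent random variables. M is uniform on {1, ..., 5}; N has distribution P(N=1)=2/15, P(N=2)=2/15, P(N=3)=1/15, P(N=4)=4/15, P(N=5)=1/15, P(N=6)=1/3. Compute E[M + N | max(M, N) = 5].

P(max(M, N) = 5) = 14/75.
Summing (M+N)·P(x,y) over outcomes with max(M, N) = 5 gives 22/15.
E[M + N | max(M, N) = 5] = (22/15) / (14/75) = 55/7.

55/7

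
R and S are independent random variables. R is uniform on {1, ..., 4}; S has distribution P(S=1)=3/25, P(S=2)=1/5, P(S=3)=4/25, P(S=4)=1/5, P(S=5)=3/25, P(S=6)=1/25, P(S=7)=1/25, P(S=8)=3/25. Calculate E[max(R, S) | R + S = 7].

P(R + S = 7) = 13/100.
Summing max(R,S)·P(x,y) over outcomes with R + S = 7 gives 57/100.
E[max(R, S) | R + S = 7] = (57/100) / (13/100) = 57/13.

57/13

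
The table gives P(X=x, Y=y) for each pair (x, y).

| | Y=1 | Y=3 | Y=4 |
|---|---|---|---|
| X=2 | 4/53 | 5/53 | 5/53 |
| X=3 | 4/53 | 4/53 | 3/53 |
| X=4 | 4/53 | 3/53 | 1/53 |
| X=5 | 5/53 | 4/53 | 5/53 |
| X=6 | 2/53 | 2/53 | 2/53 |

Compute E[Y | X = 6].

P(X = 6) = 6/53.
Σ Y·P over the event = 1·(2/53) + 3·(2/53) + 4·(2/53) = 16/53.
E[Y | X = 6] = (16/53) / (6/53) = 8/3.

8/3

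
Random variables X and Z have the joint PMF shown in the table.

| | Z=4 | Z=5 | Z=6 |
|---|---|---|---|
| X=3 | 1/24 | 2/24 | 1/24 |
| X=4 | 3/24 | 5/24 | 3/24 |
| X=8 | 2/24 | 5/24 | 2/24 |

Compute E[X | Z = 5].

P(Z = 5) = 1/2.
Summing X·P(X=x,Z=y) over the conditioning event gives 11/4.
E[X | Z = 5] = (11/4) / (1/2) = 11/2.

11/2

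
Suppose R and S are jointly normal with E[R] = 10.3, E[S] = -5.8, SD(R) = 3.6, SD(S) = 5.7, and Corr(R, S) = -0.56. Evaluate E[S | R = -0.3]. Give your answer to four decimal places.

The regression of S on R has slope ρ·σ_S/σ_R and passes through (μ_R, μ_S).
E[S | R=-0.3] = -5.8 + (-0.56)·(5.7/3.6)·(-0.3 − (10.3)) = -5.8 + (-0.88667)·(-10.6) = 3.5987.

3.5987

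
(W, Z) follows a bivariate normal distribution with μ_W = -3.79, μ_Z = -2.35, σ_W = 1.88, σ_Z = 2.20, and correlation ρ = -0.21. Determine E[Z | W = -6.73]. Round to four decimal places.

-1.6275

E[Z | W=x] = μ_Z + ρ(σ_Z/σ_W)(x − μ_W) for jointly normal variables.
E[Z | W=-6.73] = -2.35 + (-0.21)·(2.20/1.88)·(-6.73 − (-3.79)) = -2.35 + (-0.24574)·(-2.94) = -1.6275.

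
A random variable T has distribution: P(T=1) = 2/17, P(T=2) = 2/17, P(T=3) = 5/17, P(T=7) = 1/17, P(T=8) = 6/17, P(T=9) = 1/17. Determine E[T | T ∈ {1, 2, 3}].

P(T ∈ {1, 2, 3}) = 9/17.
Σ over the event: 1·2/17 + 2·2/17 + 3·5/17 = 21/17.
E[T | T ∈ {1, 2, 3}] = (21/17) / (9/17) = 7/3.

7/3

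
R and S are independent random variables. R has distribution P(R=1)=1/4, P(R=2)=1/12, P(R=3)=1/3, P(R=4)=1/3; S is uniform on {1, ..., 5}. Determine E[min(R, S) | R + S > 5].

P(R + S > 5) = 11/20.
Summing min(R,S)·P(x,y) over outcomes with R + S > 5 gives 19/12.
E[min(R, S) | R + S > 5] = (19/12) / (11/20) = 95/33.

95/33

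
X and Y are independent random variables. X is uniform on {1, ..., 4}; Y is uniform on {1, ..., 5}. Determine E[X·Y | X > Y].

35/6

P(X > Y) = 3/10.
Summing XY·P(x,y) over outcomes with X > Y gives 7/4.
E[X·Y | X > Y] = (7/4) / (3/10) = 35/6.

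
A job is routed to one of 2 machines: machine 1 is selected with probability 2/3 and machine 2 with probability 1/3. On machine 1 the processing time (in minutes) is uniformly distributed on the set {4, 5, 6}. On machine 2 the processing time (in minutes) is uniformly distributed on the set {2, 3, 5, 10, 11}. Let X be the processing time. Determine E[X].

27/5

E[X | machine 1] = (4+5+6)/3 = 5.
E[X | machine 2] = (2+3+5+10+11)/5 = 31/5.
E[X] = (2/3)·(5) + (1/3)·(31/5) = 27/5.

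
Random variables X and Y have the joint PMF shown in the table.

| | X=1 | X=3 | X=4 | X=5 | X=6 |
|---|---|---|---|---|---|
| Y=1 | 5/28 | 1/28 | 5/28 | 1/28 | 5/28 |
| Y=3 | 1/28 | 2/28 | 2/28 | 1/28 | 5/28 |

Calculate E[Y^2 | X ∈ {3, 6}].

P(X ∈ {3, 6}) = 13/28.
Σ Y^2·P over the event = 1·(1/28) + 9·(2/28) + 1·(5/28) + 9·(5/28) = 69/28.
E[Y^2 | X ∈ {3, 6}] = (69/28) / (13/28) = 69/13.

69/13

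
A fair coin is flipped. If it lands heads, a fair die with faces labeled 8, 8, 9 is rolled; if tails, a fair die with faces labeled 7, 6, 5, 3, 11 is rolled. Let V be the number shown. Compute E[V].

221/30

E[V | heads] = (8+8+9)/3 = 25/3.
E[V | tails] = (7+6+5+3+11)/5 = 32/5.
By the law of total expectation,
E[V] = (1/2)·(25/3) + (1/2)·(32/5) = 221/30.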